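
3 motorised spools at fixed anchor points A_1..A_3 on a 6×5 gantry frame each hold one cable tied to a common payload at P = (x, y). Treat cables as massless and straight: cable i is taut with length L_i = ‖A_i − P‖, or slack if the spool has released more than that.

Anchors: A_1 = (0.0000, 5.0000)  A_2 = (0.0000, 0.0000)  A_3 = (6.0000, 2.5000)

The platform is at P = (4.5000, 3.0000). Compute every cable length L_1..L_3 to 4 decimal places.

L_1 = √((0.0000−4.5000)² + (5.0000−3.0000)²) = 4.9244
L_2 = √((0.0000−4.5000)² + (0.0000−3.0000)²) = 5.4083
L_3 = √((6.0000−4.5000)² + (2.5000−3.0000)²) = 1.5811

(4.9244, 5.4083, 1.5811)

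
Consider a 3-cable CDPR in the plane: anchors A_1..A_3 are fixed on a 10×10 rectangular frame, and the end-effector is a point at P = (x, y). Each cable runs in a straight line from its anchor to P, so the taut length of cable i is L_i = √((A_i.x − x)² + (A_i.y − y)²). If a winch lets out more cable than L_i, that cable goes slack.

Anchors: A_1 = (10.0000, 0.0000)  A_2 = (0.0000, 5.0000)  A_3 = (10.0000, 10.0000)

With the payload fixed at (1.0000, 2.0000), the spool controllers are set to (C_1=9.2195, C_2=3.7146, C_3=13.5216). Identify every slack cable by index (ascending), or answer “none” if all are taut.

2, 3

cable 1: √((9.0000)²+(-2.0000)²)=9.2195, C_1=9.2195: taut
cable 2: √((-1.0000)²+(3.0000)²)=3.1623, C_2=3.7146: slack
cable 3: √((9.0000)²+(8.0000)²)=12.0416, C_3=13.5216: slack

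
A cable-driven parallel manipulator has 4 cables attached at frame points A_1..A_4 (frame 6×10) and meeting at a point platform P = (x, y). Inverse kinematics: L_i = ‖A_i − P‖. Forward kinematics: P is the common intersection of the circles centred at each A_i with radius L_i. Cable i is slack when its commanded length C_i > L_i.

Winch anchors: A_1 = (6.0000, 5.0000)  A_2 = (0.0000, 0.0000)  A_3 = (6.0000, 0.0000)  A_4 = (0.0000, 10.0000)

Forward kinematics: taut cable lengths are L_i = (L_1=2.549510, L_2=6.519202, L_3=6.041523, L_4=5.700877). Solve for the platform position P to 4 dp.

(3.5000, 5.5000)

each cable: (A_i−P)·(A_i−P) = L_i²; let q_i = ‖A_i‖²−L_i²
q_1 = 36.0000+25.0000−6.5000 = 54.5000
row 1: 12.0000x + 10.0000y = 97.0000  (q_2=-42.5000)
row 2: 0.0000x + 10.0000y = 55.0000  (q_3=-0.5000)
row 3: 12.0000x − 10.0000y = -13.0000  (q_4=67.5000)
Cramer on rows 1–2 → x = 3.5000, y = 5.5000
check cable 4: ‖A_4−P‖² = 32.5000 ≈ L_4² = 32.5000 ✓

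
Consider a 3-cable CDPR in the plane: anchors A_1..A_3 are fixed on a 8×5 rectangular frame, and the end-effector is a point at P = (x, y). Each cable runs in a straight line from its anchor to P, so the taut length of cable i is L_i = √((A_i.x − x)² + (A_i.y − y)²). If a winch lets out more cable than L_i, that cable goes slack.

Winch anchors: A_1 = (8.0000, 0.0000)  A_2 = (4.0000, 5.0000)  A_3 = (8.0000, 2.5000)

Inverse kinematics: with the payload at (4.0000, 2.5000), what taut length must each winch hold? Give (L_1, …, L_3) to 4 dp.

(4.7170, 2.5000, 4.0000)

L_1: Δ = A_1−P = (4.0000, -2.5000) → ‖Δ‖ = √22.2500 = 4.7170
L_2: Δ = A_2−P = (0.0000, 2.5000) → ‖Δ‖ = √6.2500 = 2.5000
L_3: Δ = A_3−P = (4.0000, 0.0000) → ‖Δ‖ = √16.0000 = 4.0000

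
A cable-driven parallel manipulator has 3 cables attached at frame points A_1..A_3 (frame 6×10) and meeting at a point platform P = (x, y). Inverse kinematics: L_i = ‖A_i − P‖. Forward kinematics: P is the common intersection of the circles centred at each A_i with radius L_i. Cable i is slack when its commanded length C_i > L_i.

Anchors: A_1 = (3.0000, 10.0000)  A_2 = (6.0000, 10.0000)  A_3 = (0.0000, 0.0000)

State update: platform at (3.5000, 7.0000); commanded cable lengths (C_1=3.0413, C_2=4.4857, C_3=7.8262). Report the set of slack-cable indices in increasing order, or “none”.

cable 1: √((-0.5000)²+(3.0000)²)=3.0414, C_1=3.0413: taut
cable 2: √((2.5000)²+(3.0000)²)=3.9051, C_2=4.4857: slack
cable 3: √((-3.5000)²+(-7.0000)²)=7.8262, C_3=7.8262: taut

2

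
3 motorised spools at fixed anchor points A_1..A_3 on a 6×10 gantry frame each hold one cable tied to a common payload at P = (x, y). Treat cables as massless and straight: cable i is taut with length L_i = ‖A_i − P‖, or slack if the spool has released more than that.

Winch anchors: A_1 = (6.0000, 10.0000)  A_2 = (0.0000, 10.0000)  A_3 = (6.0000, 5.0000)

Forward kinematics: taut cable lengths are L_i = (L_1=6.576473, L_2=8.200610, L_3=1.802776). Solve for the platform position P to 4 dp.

expand ‖A_i−P‖²=L_i² and subtract eq 1 (k_i ≔ ‖A_i‖²−L_i²)
k_1 = 36.0000+100.0000−43.2500 = 92.7500
eq1−eq2 → [12.0000  0.0000]·P = 60.0000
eq1−eq3 → [0.0000  10.0000]·P = 35.0000
2×2 solve → P = (5.0000, 3.5000)

(5.0000, 3.5000)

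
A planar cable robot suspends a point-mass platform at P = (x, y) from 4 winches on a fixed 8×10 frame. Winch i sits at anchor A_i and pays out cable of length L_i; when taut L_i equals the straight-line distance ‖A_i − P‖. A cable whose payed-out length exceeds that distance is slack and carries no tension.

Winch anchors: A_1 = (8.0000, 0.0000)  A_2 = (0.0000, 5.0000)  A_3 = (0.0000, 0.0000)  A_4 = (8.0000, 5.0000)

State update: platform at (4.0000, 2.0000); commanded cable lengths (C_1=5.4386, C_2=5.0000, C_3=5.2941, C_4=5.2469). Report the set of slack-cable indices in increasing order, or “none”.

1, 3, 4

cable 1: √((4.0000)²+(-2.0000)²)=4.4721, C_1=5.4386: slack
cable 2: √((-4.0000)²+(3.0000)²)=5.0000, C_2=5.0000: taut
cable 3: √((-4.0000)²+(-2.0000)²)=4.4721, C_3=5.2941: slack
cable 4: √((4.0000)²+(3.0000)²)=5.0000, C_4=5.2469: slack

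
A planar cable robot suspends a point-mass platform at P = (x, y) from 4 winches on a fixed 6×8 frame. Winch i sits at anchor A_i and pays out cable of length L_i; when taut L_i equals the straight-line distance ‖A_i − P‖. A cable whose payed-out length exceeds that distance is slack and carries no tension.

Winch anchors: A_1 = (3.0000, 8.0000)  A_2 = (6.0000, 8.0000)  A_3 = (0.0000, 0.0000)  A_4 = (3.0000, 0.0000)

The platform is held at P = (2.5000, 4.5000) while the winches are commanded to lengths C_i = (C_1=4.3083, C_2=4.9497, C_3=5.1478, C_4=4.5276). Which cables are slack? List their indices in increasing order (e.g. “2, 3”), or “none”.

cable 1: L_1 = ‖A_1−P‖ = 3.5355;  C_1 = 4.3083 → slack
cable 2: L_2 = ‖A_2−P‖ = 4.9497;  C_2 = 4.9497 → taut
cable 3: L_3 = ‖A_3−P‖ = 5.1478;  C_3 = 5.1478 → taut
cable 4: L_4 = ‖A_4−P‖ = 4.5277;  C_4 = 4.5276 → taut

1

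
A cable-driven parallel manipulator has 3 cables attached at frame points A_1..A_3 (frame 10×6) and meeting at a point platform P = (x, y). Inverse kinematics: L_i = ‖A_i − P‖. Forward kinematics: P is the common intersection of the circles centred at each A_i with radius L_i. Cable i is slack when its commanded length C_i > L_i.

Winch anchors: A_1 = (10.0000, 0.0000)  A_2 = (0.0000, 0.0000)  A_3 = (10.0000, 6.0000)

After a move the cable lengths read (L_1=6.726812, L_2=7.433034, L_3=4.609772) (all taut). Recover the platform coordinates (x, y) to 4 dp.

circle eqns → linear via eq_j − eq_1; set q_j = A_j·A_j − L_j²
q_1 = 100.0000+0.0000−45.2500 = 54.7500
20.0000·x + 0.0000·y = q_1−q_2 = 110.0000
0.0000·x − 12.0000·y = q_1−q_3 = -60.0000
solve first two rows → x=5.5000, y=5.0000

(5.5000, 5.0000)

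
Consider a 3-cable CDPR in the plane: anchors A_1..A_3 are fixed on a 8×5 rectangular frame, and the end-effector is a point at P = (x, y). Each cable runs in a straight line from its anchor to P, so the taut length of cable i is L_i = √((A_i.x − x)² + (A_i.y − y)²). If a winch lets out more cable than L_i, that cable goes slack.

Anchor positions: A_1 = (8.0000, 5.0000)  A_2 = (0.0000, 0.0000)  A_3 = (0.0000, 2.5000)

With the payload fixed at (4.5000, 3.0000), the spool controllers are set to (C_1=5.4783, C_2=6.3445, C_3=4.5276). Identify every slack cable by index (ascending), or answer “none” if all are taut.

1, 2

i=1: geometric 4.0311 vs commanded 5.4783 ⇒ slack
i=2: geometric 5.4083 vs commanded 6.3445 ⇒ slack
i=3: geometric 4.5277 vs commanded 4.5276 ⇒ taut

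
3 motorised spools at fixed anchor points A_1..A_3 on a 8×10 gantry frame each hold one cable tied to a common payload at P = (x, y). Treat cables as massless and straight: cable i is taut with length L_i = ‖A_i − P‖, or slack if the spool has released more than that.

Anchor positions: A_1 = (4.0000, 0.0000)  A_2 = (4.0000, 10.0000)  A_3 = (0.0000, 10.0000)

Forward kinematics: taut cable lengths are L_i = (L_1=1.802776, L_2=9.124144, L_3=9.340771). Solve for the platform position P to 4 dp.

circle eqns → linear via eq_j − eq_1; set q_j = A_j·A_j − L_j²
q_1 = 16.0000+0.0000−3.2500 = 12.7500
0.0000·x − 20.0000·y = q_1−q_2 = -20.0000
8.0000·x − 20.0000·y = q_1−q_3 = 0.0000
solve first two rows → x=2.5000, y=1.0000

(2.5000, 1.0000)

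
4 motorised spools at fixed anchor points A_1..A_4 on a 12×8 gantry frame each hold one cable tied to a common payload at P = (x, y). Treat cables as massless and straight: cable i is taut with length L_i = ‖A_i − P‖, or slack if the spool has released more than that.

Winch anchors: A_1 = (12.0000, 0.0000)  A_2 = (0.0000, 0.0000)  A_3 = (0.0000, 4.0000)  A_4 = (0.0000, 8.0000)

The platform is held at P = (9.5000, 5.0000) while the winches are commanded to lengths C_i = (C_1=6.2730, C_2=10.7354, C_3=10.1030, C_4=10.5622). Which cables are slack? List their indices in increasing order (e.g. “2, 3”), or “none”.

cable 1: L_1 = ‖A_1−P‖ = 5.5902;  C_1 = 6.2730 → slack
cable 2: L_2 = ‖A_2−P‖ = 10.7355;  C_2 = 10.7354 → taut
cable 3: L_3 = ‖A_3−P‖ = 9.5525;  C_3 = 10.1030 → slack
cable 4: L_4 = ‖A_4−P‖ = 9.9624;  C_4 = 10.5622 → slack

1, 3, 4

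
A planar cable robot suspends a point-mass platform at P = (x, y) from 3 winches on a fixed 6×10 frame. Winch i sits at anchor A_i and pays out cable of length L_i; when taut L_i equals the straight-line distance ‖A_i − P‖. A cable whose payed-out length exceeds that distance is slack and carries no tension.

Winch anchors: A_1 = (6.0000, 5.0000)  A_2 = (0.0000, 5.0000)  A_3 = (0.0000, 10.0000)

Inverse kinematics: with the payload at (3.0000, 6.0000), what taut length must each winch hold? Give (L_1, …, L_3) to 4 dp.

(3.1623, 3.1623, 5.0000)

L_1 = √((6.0000−3.0000)² + (5.0000−6.0000)²) = 3.1623
L_2 = √((0.0000−3.0000)² + (5.0000−6.0000)²) = 3.1623
L_3 = √((0.0000−3.0000)² + (10.0000−6.0000)²) = 5.0000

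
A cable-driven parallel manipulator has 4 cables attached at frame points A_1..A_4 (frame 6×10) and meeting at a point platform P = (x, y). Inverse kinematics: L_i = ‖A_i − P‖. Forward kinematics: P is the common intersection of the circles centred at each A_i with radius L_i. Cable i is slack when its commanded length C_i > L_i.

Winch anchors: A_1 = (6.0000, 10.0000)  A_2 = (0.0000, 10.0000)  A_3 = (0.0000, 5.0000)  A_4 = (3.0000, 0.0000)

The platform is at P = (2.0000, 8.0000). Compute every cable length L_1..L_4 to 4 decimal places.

L_1: Δ = A_1−P = (4.0000, 2.0000) → ‖Δ‖ = √20.0000 = 4.4721
L_2: Δ = A_2−P = (-2.0000, 2.0000) → ‖Δ‖ = √8.0000 = 2.8284
L_3: Δ = A_3−P = (-2.0000, -3.0000) → ‖Δ‖ = √13.0000 = 3.6056
L_4: Δ = A_4−P = (1.0000, -8.0000) → ‖Δ‖ = √65.0000 = 8.0623

(4.4721, 2.8284, 3.6056, 8.0623)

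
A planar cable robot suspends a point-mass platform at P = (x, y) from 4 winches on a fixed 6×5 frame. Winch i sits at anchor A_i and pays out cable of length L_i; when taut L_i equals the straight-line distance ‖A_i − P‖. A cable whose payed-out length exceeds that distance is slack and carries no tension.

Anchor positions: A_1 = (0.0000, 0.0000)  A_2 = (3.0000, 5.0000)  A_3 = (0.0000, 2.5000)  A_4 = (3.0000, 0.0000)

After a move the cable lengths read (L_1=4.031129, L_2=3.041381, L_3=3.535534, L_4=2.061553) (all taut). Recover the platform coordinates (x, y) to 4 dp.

(3.5000, 2.0000)

circle eqns → linear via eq_j − eq_1; set q_j = A_j·A_j − L_j²
q_1 = 0.0000+0.0000−16.2500 = -16.2500
-6.0000·x − 10.0000·y = q_1−q_2 = -41.0000
0.0000·x − 5.0000·y = q_1−q_3 = -10.0000
-6.0000·x + 0.0000·y = q_1−q_4 = -21.0000
solve first two rows → x=3.5000, y=2.0000
check cable 4: ‖A_4−P‖² = 4.2500 ≈ L_4² = 4.2500 ✓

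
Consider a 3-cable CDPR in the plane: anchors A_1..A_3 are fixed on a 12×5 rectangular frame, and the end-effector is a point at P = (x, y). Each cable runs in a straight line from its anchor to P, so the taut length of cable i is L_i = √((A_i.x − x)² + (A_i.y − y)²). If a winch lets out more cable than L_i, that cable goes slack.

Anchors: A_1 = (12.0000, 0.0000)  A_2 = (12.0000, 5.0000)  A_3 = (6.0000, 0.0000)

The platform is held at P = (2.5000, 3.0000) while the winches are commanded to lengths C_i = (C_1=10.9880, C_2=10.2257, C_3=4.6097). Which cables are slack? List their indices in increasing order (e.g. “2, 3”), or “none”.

i=1: geometric 9.9624 vs commanded 10.9880 ⇒ slack
i=2: geometric 9.7082 vs commanded 10.2257 ⇒ slack
i=3: geometric 4.6098 vs commanded 4.6097 ⇒ taut

1, 2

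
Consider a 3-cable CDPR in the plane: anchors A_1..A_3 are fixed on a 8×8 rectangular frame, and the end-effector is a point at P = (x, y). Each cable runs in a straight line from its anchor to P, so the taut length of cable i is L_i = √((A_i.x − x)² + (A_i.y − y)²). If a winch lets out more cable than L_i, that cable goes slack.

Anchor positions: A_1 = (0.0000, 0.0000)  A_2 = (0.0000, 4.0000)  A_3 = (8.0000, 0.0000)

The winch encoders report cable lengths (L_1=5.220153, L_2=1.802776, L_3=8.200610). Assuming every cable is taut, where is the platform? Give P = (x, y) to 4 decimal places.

(1.5000, 5.0000)

circle eqns → linear via eq_j − eq_1; set q_j = A_j·A_j − L_j²
q_1 = 0.0000+0.0000−27.2500 = -27.2500
0.0000·x − 8.0000·y = q_1−q_2 = -40.0000
-16.0000·x + 0.0000·y = q_1−q_3 = -24.0000
solve first two rows → x=1.5000, y=5.0000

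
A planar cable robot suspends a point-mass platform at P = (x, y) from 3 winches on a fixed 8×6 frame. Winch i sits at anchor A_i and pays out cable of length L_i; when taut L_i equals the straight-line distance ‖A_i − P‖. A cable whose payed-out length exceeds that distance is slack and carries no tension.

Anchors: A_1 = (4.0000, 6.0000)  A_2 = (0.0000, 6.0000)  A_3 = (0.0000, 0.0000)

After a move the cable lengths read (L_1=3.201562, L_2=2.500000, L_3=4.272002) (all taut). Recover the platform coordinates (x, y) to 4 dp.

(1.5000, 4.0000)

circle eqns → linear via eq_j − eq_1; set q_j = A_j·A_j − L_j²
q_1 = 16.0000+36.0000−10.2500 = 41.7500
8.0000·x + 0.0000·y = q_1−q_2 = 12.0000
8.0000·x + 12.0000·y = q_1−q_3 = 60.0000
solve first two rows → x=1.5000, y=4.0000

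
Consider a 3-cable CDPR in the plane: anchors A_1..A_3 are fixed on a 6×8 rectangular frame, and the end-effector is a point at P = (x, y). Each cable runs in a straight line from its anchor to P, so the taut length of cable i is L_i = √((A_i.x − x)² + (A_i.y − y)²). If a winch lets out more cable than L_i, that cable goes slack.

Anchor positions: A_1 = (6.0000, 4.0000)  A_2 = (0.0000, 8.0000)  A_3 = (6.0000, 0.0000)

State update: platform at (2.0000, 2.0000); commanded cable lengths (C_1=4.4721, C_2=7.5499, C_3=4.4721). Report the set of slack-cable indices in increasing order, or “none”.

2

cable 1: L_1 = ‖A_1−P‖ = 4.4721;  C_1 = 4.4721 → taut
cable 2: L_2 = ‖A_2−P‖ = 6.3246;  C_2 = 7.5499 → slack
cable 3: L_3 = ‖A_3−P‖ = 4.4721;  C_3 = 4.4721 → taut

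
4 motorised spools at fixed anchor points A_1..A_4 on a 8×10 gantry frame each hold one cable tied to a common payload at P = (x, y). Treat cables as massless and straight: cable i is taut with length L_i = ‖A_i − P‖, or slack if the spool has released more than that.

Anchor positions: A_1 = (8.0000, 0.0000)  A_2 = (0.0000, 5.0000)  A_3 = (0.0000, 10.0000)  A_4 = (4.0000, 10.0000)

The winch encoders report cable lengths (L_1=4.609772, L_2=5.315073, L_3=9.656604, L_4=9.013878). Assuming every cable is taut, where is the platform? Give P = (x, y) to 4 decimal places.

each cable: (A_i−P)·(A_i−P) = L_i²; let k_i = ‖A_i‖²−L_i²
k_1 = 64.0000+0.0000−21.2500 = 42.7500
row 1: 16.0000x − 10.0000y = 46.0000  (k_2=-3.2500)
row 2: 16.0000x − 20.0000y = 36.0000  (k_3=6.7500)
row 3: 8.0000x − 20.0000y = 8.0000  (k_4=34.7500)
Cramer on rows 1–2 → x = 3.5000, y = 1.0000
check cable 4: ‖A_4−P‖² = 81.2500 ≈ L_4² = 81.2500 ✓

(3.5000, 1.0000)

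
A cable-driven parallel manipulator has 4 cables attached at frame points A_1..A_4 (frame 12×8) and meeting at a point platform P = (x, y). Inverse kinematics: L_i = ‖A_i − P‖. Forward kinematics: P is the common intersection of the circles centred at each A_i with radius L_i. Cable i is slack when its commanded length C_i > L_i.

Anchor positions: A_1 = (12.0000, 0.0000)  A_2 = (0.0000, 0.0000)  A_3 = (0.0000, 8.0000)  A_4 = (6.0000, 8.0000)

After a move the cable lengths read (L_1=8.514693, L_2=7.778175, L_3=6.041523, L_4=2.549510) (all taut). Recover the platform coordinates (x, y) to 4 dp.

(5.5000, 5.5000)

each cable: (A_i−P)·(A_i−P) = L_i²; let c_i = ‖A_i‖²−L_i²
c_1 = 144.0000+0.0000−72.5000 = 71.5000
row 1: 24.0000x + 0.0000y = 132.0000  (c_2=-60.5000)
row 2: 24.0000x − 16.0000y = 44.0000  (c_3=27.5000)
row 3: 12.0000x − 16.0000y = -22.0000  (c_4=93.5000)
Cramer on rows 1–2 → x = 5.5000, y = 5.5000
check cable 4: ‖A_4−P‖² = 6.5000 ≈ L_4² = 6.5000 ✓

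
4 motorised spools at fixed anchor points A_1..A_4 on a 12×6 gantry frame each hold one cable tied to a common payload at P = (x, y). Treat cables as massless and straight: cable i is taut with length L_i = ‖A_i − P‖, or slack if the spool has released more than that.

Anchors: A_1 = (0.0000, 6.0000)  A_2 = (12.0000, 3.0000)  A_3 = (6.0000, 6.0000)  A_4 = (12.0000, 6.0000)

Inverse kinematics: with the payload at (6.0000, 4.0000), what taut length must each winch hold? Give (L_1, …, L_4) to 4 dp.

(6.3246, 6.0828, 2.0000, 6.3246)

L_1 = √((0.0000−6.0000)² + (6.0000−4.0000)²) = 6.3246
L_2 = √((12.0000−6.0000)² + (3.0000−4.0000)²) = 6.0828
L_3 = √((6.0000−6.0000)² + (6.0000−4.0000)²) = 2.0000
L_4 = √((12.0000−6.0000)² + (6.0000−4.0000)²) = 6.3246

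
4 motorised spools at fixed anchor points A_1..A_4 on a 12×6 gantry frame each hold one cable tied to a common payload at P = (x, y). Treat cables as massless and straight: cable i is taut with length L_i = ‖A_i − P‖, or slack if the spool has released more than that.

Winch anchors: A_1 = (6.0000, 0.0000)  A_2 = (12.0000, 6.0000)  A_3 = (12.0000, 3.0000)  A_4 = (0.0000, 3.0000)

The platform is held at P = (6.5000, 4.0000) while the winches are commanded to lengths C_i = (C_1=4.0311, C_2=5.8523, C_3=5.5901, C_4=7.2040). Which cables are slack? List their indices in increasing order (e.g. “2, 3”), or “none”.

4

cable 1: √((-0.5000)²+(-4.0000)²)=4.0311, C_1=4.0311: taut
cable 2: √((5.5000)²+(2.0000)²)=5.8523, C_2=5.8523: taut
cable 3: √((5.5000)²+(-1.0000)²)=5.5902, C_3=5.5901: taut
cable 4: √((-6.5000)²+(-1.0000)²)=6.5765, C_4=7.2040: slack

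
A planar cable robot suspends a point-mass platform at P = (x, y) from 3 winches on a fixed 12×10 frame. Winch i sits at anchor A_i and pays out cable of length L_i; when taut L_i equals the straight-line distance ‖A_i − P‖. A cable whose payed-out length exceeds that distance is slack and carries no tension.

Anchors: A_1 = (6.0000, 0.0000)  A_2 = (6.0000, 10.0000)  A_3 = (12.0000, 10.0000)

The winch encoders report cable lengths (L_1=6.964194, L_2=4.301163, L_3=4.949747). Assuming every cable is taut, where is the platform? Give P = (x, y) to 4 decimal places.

(8.5000, 6.5000)

circle eqns → linear via eq_j − eq_1; set c_j = A_j·A_j − L_j²
c_1 = 36.0000+0.0000−48.5000 = -12.5000
0.0000·x − 20.0000·y = c_1−c_2 = -130.0000
-12.0000·x − 20.0000·y = c_1−c_3 = -232.0000
solve first two rows → x=8.5000, y=6.5000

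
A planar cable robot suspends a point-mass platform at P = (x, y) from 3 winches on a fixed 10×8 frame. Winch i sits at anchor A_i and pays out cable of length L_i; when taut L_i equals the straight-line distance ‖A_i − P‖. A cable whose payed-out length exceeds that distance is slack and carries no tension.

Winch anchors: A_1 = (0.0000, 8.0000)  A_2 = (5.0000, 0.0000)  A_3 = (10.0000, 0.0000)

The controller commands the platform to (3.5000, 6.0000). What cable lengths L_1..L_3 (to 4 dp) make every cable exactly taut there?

(4.0311, 6.1847, 8.8459)

L_1 = √((0.0000−3.5000)² + (8.0000−6.0000)²) = 4.0311
L_2 = √((5.0000−3.5000)² + (0.0000−6.0000)²) = 6.1847
L_3 = √((10.0000−3.5000)² + (0.0000−6.0000)²) = 8.8459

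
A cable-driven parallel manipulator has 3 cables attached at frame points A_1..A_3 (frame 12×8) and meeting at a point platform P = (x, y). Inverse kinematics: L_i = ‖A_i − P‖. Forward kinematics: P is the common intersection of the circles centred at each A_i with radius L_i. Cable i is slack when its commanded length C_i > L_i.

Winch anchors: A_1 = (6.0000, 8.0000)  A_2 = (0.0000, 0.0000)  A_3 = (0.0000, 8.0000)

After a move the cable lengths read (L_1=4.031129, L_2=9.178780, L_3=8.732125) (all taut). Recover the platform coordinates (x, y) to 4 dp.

(8.0000, 4.5000)

each cable: (A_i−P)·(A_i−P) = L_i²; let k_i = ‖A_i‖²−L_i²
k_1 = 36.0000+64.0000−16.2500 = 83.7500
row 1: 12.0000x + 16.0000y = 168.0000  (k_2=-84.2500)
row 2: 12.0000x + 0.0000y = 96.0000  (k_3=-12.2500)
Cramer on rows 1–2 → x = 8.0000, y = 4.5000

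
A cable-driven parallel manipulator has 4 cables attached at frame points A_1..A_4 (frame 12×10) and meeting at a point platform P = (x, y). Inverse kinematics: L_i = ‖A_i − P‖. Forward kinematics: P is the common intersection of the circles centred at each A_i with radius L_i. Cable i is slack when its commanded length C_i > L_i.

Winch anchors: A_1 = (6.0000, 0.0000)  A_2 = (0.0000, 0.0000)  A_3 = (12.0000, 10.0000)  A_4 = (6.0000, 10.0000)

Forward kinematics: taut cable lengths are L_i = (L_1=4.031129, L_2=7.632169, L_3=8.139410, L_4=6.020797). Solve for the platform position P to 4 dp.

(6.5000, 4.0000)

circle eqns → linear via eq_j − eq_1; set c_j = A_j·A_j − L_j²
c_1 = 36.0000+0.0000−16.2500 = 19.7500
12.0000·x + 0.0000·y = c_1−c_2 = 78.0000
-12.0000·x − 20.0000·y = c_1−c_3 = -158.0000
0.0000·x − 20.0000·y = c_1−c_4 = -80.0000
solve first two rows → x=6.5000, y=4.0000
check cable 4: ‖A_4−P‖² = 36.2500 ≈ L_4² = 36.2500 ✓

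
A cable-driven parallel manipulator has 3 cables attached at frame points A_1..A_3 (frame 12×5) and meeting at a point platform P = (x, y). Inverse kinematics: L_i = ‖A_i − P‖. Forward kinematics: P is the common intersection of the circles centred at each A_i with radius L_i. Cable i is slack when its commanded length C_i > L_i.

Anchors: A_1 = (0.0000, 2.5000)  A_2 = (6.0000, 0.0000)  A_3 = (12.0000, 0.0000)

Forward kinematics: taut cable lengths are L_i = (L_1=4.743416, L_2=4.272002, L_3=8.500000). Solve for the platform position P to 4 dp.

each cable: (A_i−P)·(A_i−P) = L_i²; let q_i = ‖A_i‖²−L_i²
q_1 = 0.0000+6.2500−22.5000 = -16.2500
row 1: -12.0000x + 5.0000y = -34.0000  (q_2=17.7500)
row 2: -24.0000x + 5.0000y = -88.0000  (q_3=71.7500)
Cramer on rows 1–2 → x = 4.5000, y = 4.0000

(4.5000, 4.0000)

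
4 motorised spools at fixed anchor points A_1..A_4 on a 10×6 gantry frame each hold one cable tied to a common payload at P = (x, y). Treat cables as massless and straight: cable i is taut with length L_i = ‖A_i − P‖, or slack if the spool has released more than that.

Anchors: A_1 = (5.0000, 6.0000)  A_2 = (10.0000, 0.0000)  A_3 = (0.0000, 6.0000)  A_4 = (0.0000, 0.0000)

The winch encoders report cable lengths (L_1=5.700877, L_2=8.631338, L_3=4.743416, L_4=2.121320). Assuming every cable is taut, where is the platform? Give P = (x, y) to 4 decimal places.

(1.5000, 1.5000)

expand ‖A_i−P‖²=L_i² and subtract eq 1 (c_i ≔ ‖A_i‖²−L_i²)
c_1 = 25.0000+36.0000−32.5000 = 28.5000
eq1−eq2 → [-10.0000  12.0000]·P = 3.0000
eq1−eq3 → [10.0000  0.0000]·P = 15.0000
eq1−eq4 → [10.0000  12.0000]·P = 33.0000
2×2 solve → P = (1.5000, 1.5000)
check cable 4: ‖A_4−P‖² = 4.5000 ≈ L_4² = 4.5000 ✓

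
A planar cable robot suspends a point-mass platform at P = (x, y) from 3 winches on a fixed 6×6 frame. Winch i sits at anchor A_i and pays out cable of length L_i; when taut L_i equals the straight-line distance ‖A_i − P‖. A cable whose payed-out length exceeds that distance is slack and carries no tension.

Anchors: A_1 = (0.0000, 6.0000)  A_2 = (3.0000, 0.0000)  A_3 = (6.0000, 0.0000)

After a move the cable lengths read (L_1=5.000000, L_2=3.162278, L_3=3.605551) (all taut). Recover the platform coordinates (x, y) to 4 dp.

(4.0000, 3.0000)

circle eqns → linear via eq_j − eq_1; set c_j = A_j·A_j − L_j²
c_1 = 0.0000+36.0000−25.0000 = 11.0000
-6.0000·x + 12.0000·y = c_1−c_2 = 12.0000
-12.0000·x + 12.0000·y = c_1−c_3 = -12.0000
solve first two rows → x=4.0000, y=3.0000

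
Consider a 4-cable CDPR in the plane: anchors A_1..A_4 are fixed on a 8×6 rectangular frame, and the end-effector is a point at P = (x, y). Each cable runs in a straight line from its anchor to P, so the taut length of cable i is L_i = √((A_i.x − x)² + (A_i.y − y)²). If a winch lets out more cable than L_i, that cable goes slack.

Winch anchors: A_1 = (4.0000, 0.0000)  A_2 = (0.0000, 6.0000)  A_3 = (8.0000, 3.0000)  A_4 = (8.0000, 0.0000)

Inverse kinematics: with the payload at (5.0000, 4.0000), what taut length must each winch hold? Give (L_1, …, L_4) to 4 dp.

cable 1: Δx=-1.0000, Δy=-4.0000; L_1 = √(Δx²+Δy²) = 4.1231
cable 2: Δx=-5.0000, Δy=2.0000; L_2 = √(Δx²+Δy²) = 5.3852
cable 3: Δx=3.0000, Δy=-1.0000; L_3 = √(Δx²+Δy²) = 3.1623
cable 4: Δx=3.0000, Δy=-4.0000; L_4 = √(Δx²+Δy²) = 5.0000

(4.1231, 5.3852, 3.1623, 5.0000)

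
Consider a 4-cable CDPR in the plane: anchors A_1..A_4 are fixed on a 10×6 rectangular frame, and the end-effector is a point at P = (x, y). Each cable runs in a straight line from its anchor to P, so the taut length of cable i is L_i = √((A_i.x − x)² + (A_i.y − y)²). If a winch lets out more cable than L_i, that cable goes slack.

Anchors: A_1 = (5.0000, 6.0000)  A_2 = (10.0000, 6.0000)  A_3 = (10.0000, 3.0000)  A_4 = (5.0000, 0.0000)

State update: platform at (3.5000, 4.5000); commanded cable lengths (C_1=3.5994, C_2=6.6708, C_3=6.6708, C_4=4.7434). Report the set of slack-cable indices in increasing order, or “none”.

1

cable 1: L_1 = ‖A_1−P‖ = 2.1213;  C_1 = 3.5994 → slack
cable 2: L_2 = ‖A_2−P‖ = 6.6708;  C_2 = 6.6708 → taut
cable 3: L_3 = ‖A_3−P‖ = 6.6708;  C_3 = 6.6708 → taut
cable 4: L_4 = ‖A_4−P‖ = 4.7434;  C_4 = 4.7434 → taut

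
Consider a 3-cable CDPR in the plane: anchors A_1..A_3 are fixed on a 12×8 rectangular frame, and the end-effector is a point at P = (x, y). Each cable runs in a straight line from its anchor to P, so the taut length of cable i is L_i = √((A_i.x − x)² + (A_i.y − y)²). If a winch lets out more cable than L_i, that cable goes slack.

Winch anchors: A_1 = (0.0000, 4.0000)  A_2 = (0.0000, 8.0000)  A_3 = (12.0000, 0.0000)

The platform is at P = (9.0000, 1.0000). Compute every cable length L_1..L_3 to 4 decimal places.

(9.4868, 11.4018, 3.1623)

L_1 = √((0.0000−9.0000)² + (4.0000−1.0000)²) = 9.4868
L_2 = √((0.0000−9.0000)² + (8.0000−1.0000)²) = 11.4018
L_3 = √((12.0000−9.0000)² + (0.0000−1.0000)²) = 3.1623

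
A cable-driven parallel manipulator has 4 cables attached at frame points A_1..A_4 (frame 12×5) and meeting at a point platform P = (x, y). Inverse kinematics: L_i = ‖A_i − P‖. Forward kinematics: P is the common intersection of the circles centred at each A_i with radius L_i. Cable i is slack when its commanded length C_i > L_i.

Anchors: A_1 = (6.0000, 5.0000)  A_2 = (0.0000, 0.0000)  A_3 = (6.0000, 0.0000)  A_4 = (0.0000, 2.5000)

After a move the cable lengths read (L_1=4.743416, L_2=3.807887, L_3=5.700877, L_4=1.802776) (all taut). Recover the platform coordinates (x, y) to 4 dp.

(1.5000, 3.5000)

expand ‖A_i−P‖²=L_i² and subtract eq 1 (k_i ≔ ‖A_i‖²−L_i²)
k_1 = 36.0000+25.0000−22.5000 = 38.5000
eq1−eq2 → [12.0000  10.0000]·P = 53.0000
eq1−eq3 → [0.0000  10.0000]·P = 35.0000
eq1−eq4 → [12.0000  5.0000]·P = 35.5000
2×2 solve → P = (1.5000, 3.5000)
check cable 4: ‖A_4−P‖² = 3.2500 ≈ L_4² = 3.2500 ✓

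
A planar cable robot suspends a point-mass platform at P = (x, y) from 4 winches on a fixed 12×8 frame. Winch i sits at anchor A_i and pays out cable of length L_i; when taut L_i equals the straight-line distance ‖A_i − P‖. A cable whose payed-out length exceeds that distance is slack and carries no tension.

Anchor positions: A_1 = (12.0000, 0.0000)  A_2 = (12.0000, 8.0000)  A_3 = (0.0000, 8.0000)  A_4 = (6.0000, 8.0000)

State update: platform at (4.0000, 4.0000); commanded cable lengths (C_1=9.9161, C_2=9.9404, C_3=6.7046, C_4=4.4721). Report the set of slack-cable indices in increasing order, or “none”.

i=1: geometric 8.9443 vs commanded 9.9161 ⇒ slack
i=2: geometric 8.9443 vs commanded 9.9404 ⇒ slack
i=3: geometric 5.6569 vs commanded 6.7046 ⇒ slack
i=4: geometric 4.4721 vs commanded 4.4721 ⇒ taut

1, 2, 3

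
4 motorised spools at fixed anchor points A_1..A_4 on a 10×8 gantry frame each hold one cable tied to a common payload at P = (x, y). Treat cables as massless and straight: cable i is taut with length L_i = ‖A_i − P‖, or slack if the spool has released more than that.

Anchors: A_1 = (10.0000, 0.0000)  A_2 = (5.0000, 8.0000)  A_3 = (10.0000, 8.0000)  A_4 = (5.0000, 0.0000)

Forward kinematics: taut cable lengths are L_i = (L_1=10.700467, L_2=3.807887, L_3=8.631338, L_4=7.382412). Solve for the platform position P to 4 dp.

each cable: (A_i−P)·(A_i−P) = L_i²; let k_i = ‖A_i‖²−L_i²
k_1 = 100.0000+0.0000−114.5000 = -14.5000
row 1: 10.0000x − 16.0000y = -89.0000  (k_2=74.5000)
row 2: 0.0000x − 16.0000y = -104.0000  (k_3=89.5000)
row 3: 10.0000x + 0.0000y = 15.0000  (k_4=-29.5000)
Cramer on rows 1–2 → x = 1.5000, y = 6.5000
check cable 4: ‖A_4−P‖² = 54.5000 ≈ L_4² = 54.5000 ✓

(1.5000, 6.5000)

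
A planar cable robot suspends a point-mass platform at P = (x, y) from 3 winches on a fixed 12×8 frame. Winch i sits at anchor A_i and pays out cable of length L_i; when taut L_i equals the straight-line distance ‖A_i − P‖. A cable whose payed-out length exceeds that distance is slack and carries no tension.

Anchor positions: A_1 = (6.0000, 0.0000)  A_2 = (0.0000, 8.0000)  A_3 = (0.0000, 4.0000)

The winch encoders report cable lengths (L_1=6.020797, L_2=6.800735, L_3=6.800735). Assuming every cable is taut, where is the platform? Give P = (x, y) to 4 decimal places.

(6.5000, 6.0000)

circle eqns → linear via eq_j − eq_1; set k_j = A_j·A_j − L_j²
k_1 = 36.0000+0.0000−36.2500 = -0.2500
12.0000·x − 16.0000·y = k_1−k_2 = -18.0000
12.0000·x − 8.0000·y = k_1−k_3 = 30.0000
solve first two rows → x=6.5000, y=6.0000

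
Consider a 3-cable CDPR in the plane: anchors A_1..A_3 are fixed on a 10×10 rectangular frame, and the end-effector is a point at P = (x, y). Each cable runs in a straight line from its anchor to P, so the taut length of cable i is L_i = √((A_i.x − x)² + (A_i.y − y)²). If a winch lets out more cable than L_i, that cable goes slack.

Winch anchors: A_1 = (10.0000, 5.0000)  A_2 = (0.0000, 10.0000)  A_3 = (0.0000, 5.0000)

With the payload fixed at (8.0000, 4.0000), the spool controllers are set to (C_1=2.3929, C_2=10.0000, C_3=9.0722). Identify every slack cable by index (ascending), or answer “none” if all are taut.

cable 1: L_1 = ‖A_1−P‖ = 2.2361;  C_1 = 2.3929 → slack
cable 2: L_2 = ‖A_2−P‖ = 10.0000;  C_2 = 10.0000 → taut
cable 3: L_3 = ‖A_3−P‖ = 8.0623;  C_3 = 9.0722 → slack

1, 3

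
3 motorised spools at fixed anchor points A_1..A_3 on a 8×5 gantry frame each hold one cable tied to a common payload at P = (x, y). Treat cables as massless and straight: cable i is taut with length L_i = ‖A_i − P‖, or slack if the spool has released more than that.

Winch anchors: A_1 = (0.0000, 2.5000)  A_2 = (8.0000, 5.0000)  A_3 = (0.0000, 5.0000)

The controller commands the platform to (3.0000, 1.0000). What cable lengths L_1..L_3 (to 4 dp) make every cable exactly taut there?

L_1 = √((0.0000−3.0000)² + (2.5000−1.0000)²) = 3.3541
L_2 = √((8.0000−3.0000)² + (5.0000−1.0000)²) = 6.4031
L_3 = √((0.0000−3.0000)² + (5.0000−1.0000)²) = 5.0000

(3.3541, 6.4031, 5.0000)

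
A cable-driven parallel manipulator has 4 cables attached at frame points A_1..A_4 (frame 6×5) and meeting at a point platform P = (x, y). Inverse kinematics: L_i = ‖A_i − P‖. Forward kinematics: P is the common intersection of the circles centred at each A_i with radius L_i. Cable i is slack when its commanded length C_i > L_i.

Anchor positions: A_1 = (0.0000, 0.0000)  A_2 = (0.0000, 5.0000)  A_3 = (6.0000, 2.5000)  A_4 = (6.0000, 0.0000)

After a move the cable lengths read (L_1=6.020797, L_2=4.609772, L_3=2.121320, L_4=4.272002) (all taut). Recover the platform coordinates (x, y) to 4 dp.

each cable: (A_i−P)·(A_i−P) = L_i²; let q_i = ‖A_i‖²−L_i²
q_1 = 0.0000+0.0000−36.2500 = -36.2500
row 1: 0.0000x − 10.0000y = -40.0000  (q_2=3.7500)
row 2: -12.0000x − 5.0000y = -74.0000  (q_3=37.7500)
row 3: -12.0000x + 0.0000y = -54.0000  (q_4=17.7500)
Cramer on rows 1–2 → x = 4.5000, y = 4.0000
check cable 4: ‖A_4−P‖² = 18.2500 ≈ L_4² = 18.2500 ✓

(4.5000, 4.0000)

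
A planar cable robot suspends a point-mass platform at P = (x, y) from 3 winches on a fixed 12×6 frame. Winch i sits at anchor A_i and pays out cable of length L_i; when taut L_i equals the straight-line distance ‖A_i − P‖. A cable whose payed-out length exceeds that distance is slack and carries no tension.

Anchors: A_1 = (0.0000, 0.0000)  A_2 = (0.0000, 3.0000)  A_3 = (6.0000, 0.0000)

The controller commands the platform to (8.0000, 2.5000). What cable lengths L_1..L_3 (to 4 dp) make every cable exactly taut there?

(8.3815, 8.0156, 3.2016)

L_1: Δ = A_1−P = (-8.0000, -2.5000) → ‖Δ‖ = √70.2500 = 8.3815
L_2: Δ = A_2−P = (-8.0000, 0.5000) → ‖Δ‖ = √64.2500 = 8.0156
L_3: Δ = A_3−P = (-2.0000, -2.5000) → ‖Δ‖ = √10.2500 = 3.2016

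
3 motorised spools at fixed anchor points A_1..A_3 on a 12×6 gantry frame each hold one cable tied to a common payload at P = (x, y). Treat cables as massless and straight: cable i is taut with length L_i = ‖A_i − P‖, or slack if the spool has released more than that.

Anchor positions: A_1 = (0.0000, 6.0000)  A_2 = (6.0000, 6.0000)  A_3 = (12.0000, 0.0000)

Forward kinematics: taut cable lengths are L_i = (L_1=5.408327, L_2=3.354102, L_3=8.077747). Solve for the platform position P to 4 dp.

(4.5000, 3.0000)

expand ‖A_i−P‖²=L_i² and subtract eq 1 (q_i ≔ ‖A_i‖²−L_i²)
q_1 = 0.0000+36.0000−29.2500 = 6.7500
eq1−eq2 → [-12.0000  0.0000]·P = -54.0000
eq1−eq3 → [-24.0000  12.0000]·P = -72.0000
2×2 solve → P = (4.5000, 3.0000)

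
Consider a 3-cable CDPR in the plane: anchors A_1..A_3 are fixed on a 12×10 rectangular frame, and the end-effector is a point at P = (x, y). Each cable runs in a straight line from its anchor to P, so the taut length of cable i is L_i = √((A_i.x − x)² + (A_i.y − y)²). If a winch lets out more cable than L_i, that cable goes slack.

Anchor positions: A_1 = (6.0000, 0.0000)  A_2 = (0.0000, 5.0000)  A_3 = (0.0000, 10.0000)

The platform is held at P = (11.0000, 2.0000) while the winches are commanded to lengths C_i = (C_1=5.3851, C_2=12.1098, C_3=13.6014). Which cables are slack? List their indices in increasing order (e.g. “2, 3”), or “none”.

cable 1: √((-5.0000)²+(-2.0000)²)=5.3852, C_1=5.3851: taut
cable 2: √((-11.0000)²+(3.0000)²)=11.4018, C_2=12.1098: slack
cable 3: √((-11.0000)²+(8.0000)²)=13.6015, C_3=13.6014: taut

2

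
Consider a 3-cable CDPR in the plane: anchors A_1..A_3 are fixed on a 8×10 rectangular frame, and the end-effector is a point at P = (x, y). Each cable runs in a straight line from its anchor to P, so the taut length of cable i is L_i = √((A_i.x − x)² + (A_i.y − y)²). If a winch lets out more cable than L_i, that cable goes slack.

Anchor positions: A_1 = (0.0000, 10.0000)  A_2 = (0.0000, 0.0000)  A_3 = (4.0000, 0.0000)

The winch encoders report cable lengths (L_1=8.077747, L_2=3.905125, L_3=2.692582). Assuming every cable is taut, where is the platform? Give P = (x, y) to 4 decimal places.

expand ‖A_i−P‖²=L_i² and subtract eq 1 (k_i ≔ ‖A_i‖²−L_i²)
k_1 = 0.0000+100.0000−65.2500 = 34.7500
eq1−eq2 → [0.0000  20.0000]·P = 50.0000
eq1−eq3 → [-8.0000  20.0000]·P = 26.0000
2×2 solve → P = (3.0000, 2.5000)

(3.0000, 2.5000)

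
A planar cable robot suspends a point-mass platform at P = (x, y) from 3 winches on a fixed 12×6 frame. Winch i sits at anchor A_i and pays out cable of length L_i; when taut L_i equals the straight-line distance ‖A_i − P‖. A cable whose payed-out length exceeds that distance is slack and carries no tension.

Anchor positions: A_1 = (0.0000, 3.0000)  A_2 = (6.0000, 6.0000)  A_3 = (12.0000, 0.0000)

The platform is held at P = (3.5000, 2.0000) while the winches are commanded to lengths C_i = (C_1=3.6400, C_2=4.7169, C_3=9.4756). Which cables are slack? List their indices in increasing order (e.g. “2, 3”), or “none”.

cable 1: L_1 = ‖A_1−P‖ = 3.6401;  C_1 = 3.6400 → taut
cable 2: L_2 = ‖A_2−P‖ = 4.7170;  C_2 = 4.7169 → taut
cable 3: L_3 = ‖A_3−P‖ = 8.7321;  C_3 = 9.4756 → slack

3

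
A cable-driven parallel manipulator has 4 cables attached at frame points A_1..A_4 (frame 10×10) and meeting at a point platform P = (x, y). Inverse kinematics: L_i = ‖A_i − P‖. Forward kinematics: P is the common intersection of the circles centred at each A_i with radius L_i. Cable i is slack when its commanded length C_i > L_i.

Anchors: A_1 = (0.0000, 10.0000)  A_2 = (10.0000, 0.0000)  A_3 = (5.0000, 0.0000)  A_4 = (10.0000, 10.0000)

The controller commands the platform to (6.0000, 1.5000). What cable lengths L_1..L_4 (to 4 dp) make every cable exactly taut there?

L_1: Δ = A_1−P = (-6.0000, 8.5000) → ‖Δ‖ = √108.2500 = 10.4043
L_2: Δ = A_2−P = (4.0000, -1.5000) → ‖Δ‖ = √18.2500 = 4.2720
L_3: Δ = A_3−P = (-1.0000, -1.5000) → ‖Δ‖ = √3.2500 = 1.8028
L_4: Δ = A_4−P = (4.0000, 8.5000) → ‖Δ‖ = √88.2500 = 9.3941

(10.4043, 4.2720, 1.8028, 9.3941)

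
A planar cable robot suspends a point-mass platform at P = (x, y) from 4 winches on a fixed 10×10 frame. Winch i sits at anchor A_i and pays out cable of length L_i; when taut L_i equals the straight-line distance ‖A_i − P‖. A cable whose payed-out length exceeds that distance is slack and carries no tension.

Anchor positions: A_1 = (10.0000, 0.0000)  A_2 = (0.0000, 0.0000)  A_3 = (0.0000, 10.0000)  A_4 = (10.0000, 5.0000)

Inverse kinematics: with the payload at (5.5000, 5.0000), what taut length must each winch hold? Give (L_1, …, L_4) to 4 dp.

cable 1: Δx=4.5000, Δy=-5.0000; L_1 = √(Δx²+Δy²) = 6.7268
cable 2: Δx=-5.5000, Δy=-5.0000; L_2 = √(Δx²+Δy²) = 7.4330
cable 3: Δx=-5.5000, Δy=5.0000; L_3 = √(Δx²+Δy²) = 7.4330
cable 4: Δx=4.5000, Δy=0.0000; L_4 = √(Δx²+Δy²) = 4.5000

(6.7268, 7.4330, 7.4330, 4.5000)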